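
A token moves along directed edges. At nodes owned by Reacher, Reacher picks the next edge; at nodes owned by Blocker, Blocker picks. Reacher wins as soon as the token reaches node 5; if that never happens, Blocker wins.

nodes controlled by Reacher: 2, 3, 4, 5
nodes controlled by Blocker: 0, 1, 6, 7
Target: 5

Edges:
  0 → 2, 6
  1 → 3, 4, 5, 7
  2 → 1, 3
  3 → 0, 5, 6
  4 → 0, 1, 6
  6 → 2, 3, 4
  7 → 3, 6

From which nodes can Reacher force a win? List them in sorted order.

A0 = {5}
A1: add {3} — 3 (Reacher) has 3→5.
A2: add {2} — 2 (Reacher) has 2→3.
A3 = A2; e.g. 0 (Blocker) can still go to 6. Fixed point.
Reacher's winning region = {2, 3, 5}.

2, 3, 5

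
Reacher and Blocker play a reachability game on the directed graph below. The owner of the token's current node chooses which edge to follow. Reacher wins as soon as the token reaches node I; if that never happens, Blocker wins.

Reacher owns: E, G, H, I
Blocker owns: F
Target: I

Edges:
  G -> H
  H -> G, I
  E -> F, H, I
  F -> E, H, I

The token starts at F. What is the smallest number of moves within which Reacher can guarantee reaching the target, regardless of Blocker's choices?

A0 = {I}
A1: add {E, H} — E (Reacher) has E→I; H (Reacher) has H→I.
A2: add {F, G} — F (Blocker): all of {E, H, I} already in; G (Reacher) has G→H.
A2 = all vertices. Fixed point.
F enters the attractor at level 2, so Reacher can force the target in 2 moves from there.

2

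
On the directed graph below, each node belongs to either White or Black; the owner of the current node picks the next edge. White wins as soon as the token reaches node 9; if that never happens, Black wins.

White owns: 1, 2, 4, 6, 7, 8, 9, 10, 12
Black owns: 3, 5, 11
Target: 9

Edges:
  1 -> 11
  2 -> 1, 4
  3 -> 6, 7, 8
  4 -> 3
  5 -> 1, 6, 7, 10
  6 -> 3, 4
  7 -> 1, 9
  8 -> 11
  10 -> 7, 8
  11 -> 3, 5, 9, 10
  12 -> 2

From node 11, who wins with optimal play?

A0 = {9}
A1: add {7} — 7 (White) has 7→9.
A2: add {10} — 10 (White) has 10→7.
A3 = A2; e.g. 1 (White) has no edge into A2. Fixed point.
11 never enters the attractor, so Black can avoid the target forever.

Black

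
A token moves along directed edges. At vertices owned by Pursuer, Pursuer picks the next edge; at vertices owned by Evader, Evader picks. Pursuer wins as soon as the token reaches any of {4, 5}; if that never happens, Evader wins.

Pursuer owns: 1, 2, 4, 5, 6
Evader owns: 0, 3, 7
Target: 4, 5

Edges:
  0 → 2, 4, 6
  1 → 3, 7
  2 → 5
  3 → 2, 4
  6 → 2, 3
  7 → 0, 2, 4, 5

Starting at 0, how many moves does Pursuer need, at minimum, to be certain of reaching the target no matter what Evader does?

A0 = {4, 5}
A1: add {2} — 2 (Pursuer) has 2→5.
A2: add {3, 6} — 3 (Evader): all of {2, 4} already in; 6 (Pursuer) has 6→2.
A3: add {0, 1} — 0 (Evader): all of {2, 4, 6} already in; 1 (Pursuer) has 1→3.
0 enters the attractor at level 3, so Pursuer can force the target in 3 moves from there.

3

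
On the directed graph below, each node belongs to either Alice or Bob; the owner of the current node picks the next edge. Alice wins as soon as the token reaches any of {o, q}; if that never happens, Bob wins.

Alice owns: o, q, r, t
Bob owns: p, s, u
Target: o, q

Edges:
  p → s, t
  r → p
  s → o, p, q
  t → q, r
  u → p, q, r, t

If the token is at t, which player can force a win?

A0 = {o, q}
A1: add {t} — t (Alice) has t→q.
A2 = A1; e.g. p (Bob) can still go to s. Fixed point.
t ∈ A1, so Alice can force the target.

Alice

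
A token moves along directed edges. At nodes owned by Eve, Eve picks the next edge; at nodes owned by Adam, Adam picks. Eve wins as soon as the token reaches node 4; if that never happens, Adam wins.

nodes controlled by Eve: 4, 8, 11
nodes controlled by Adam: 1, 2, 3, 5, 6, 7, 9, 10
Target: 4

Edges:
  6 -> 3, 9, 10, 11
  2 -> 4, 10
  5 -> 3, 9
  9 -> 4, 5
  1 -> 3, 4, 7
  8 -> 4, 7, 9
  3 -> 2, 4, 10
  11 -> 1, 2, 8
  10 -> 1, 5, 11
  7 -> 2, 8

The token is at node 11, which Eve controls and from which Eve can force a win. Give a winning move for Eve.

8

A0 = {4}
A1: add {8} — 8 (Eve) has 8→4.
A2: add {11} — 11 (Eve) has 11→8.
A3 = A2; e.g. 1 (Adam) can still go to 3. Fixed point.
From 11, successor 8 is in the attractor (rank 1); the other successors 1, 2 are not.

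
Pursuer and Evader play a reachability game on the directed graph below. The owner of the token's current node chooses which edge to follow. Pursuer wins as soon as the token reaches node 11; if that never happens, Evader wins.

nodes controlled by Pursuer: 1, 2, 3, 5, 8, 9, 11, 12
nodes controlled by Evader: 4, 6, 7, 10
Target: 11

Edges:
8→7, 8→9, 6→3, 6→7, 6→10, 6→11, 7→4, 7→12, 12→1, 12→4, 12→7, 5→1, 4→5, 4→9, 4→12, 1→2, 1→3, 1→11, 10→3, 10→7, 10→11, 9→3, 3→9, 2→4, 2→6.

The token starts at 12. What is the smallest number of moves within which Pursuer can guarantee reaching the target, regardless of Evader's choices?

A0 = {11}
A1: add {1} — 1 (Pursuer) has 1→11.
A2: add {5, 12} — 5 (Pursuer) has 5→1; 12 (Pursuer) has 12→1.
A3 = A2; e.g. 2 (Pursuer) has no edge into A2. Fixed point.
12 enters the attractor at level 2, so Pursuer can force the target in 2 moves from there.

2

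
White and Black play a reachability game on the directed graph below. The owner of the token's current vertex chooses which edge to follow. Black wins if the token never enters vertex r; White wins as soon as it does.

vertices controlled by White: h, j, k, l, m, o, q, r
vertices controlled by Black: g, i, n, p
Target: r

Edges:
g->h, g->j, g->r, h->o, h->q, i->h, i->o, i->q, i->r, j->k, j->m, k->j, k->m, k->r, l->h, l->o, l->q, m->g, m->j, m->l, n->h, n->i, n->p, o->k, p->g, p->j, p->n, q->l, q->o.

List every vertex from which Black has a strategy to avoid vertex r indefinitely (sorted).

n, p

A0 = {r}
A1: add {k} — k (White) has k→r.
A2: add {j, o} — j (White) has j→k; o (White) has o→k.
A3: add {h, l, m, q} — h (White) has h→o; l (White) has l→o; m (White) has m→j; q (White) has q→o.
A4: add {g, i} — g (Black): all of {h, j, r} already in; i (Black): all of {h, o, q, r} already in.
A5 = A4; e.g. n (Black) can still go to p. Fixed point.
White's attractor = {g, h, i, j, k, l, m, o, q, r}; Black avoids the target exactly from the complement.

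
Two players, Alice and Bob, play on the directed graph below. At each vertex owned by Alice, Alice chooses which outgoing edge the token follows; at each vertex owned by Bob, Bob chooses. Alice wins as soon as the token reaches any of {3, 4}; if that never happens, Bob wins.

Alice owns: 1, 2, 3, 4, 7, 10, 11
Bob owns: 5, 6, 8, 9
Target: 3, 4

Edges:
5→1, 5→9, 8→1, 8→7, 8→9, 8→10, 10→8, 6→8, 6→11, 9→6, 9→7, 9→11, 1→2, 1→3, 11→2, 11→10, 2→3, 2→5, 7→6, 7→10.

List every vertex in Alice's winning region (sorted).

1, 2, 3, 4, 11

A0 = {3, 4}
A1: add {1, 2} — 1 (Alice) has 1→3; 2 (Alice) has 2→3.
A2: add {11} — 11 (Alice) has 11→2.
A3 = A2; e.g. 5 (Bob) can still go to 9. Fixed point.
Alice's winning region = {1, 2, 3, 4, 11}.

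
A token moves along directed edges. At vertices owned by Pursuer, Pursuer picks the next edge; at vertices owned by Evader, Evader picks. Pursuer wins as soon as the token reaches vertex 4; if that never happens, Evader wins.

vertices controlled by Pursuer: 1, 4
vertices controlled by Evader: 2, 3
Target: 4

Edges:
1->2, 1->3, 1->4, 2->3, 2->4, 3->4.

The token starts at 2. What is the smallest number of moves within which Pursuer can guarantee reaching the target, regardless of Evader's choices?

A0 = {4}
A1: add {1, 3} — 1 (Pursuer) has 1→4; 3 (Evader): all of {4} already in.
A2: add {2} — 2 (Evader): all of {3, 4} already in.
A2 = all vertices. Fixed point.
2 enters the attractor at level 2, so Pursuer can force the target in 2 moves from there.

2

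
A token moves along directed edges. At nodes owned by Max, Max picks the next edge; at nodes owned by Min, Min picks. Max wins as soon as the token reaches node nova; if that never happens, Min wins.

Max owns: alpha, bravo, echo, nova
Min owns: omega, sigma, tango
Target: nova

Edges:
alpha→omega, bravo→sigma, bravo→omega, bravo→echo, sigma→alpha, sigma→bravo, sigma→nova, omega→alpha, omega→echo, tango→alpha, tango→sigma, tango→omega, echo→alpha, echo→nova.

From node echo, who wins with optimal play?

Max

A0 = {nova}
A1: add {echo} — echo (Max) has echo→nova.
echo ∈ A1, so Max can force the target.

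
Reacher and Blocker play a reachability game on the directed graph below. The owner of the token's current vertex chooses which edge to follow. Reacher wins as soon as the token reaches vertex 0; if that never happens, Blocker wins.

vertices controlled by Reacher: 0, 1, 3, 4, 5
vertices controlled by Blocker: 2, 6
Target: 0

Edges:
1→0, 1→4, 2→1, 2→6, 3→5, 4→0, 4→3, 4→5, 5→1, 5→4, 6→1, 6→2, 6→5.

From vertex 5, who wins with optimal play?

Reacher

A0 = {0}
A1: add {1, 4} — 1 (Reacher) has 1→0; 4 (Reacher) has 4→0.
A2: add {5} — 5 (Reacher) has 5→1.
5 ∈ A2, so Reacher can force the target.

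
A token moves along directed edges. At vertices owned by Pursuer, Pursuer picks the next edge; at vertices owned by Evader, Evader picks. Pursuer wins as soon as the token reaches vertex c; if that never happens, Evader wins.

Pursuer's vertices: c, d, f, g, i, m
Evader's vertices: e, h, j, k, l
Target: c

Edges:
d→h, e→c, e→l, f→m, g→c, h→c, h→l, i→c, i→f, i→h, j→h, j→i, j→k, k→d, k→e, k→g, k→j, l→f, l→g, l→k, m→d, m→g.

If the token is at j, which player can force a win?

A0 = {c}
A1: add {g, i} — g (Pursuer) has g→c; i (Pursuer) has i→c.
A2: add {m} — m (Pursuer) has m→g.
A3: add {f} — f (Pursuer) has f→m.
A4 = A3; e.g. d (Pursuer) has no edge into A3. Fixed point.
j never enters the attractor, so Evader can avoid the target forever.

Evader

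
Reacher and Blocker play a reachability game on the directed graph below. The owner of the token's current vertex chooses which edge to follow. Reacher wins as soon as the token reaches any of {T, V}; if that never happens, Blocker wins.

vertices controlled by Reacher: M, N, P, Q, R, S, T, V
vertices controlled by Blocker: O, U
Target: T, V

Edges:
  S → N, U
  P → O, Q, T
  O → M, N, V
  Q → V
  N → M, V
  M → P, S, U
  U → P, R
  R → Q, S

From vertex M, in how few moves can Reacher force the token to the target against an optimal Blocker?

A0 = {T, V}
A1: add {N, P, Q} — N (Reacher) has N→V; P (Reacher) has P→T; Q (Reacher) has Q→V.
A2: add {M, R, S} — M (Reacher) has M→P; R (Reacher) has R→Q; S (Reacher) has S→N.
M enters the attractor at level 2, so Reacher can force the target in 2 moves from there.

2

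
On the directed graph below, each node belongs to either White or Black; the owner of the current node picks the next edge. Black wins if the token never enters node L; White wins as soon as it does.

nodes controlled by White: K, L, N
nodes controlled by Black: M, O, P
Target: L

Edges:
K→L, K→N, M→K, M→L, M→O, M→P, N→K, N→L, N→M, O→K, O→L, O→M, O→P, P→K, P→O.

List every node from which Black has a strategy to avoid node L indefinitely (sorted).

A0 = {L}
A1: add {K, N} — K (White) has K→L; N (White) has N→L.
A2 = A1; e.g. M (Black) can still go to O. Fixed point.
White's attractor = {K, L, N}; Black avoids the target exactly from the complement.

M, O, P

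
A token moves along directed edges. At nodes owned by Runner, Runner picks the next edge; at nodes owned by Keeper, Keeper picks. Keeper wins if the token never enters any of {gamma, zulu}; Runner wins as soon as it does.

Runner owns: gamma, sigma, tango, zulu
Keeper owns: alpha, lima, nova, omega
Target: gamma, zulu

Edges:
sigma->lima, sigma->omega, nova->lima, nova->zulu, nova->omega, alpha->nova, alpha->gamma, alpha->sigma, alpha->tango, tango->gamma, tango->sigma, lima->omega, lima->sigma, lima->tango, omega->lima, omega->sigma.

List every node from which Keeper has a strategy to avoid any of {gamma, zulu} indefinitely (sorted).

alpha, lima, nova, omega, sigma

A0 = {gamma, zulu}
A1: add {tango} — tango (Runner) has tango→gamma.
A2 = A1; e.g. lima (Keeper) can still go to omega. Fixed point.
Runner's attractor = {gamma, tango, zulu}; Keeper avoids the target exactly from the complement.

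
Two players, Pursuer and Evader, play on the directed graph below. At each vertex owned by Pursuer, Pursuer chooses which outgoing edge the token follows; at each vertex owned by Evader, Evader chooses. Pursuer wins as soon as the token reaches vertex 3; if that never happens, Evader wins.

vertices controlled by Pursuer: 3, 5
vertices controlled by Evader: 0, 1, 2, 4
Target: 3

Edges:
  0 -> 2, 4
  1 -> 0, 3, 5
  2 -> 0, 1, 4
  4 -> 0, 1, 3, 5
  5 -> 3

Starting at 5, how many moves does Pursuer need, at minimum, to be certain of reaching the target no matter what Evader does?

1

A0 = {3}
A1: add {5} — 5 (Pursuer) has 5→3.
A2 = A1; e.g. 0 (Evader) can still go to 2. Fixed point.
5 enters the attractor at level 1, so Pursuer can force the target in 1 move from there.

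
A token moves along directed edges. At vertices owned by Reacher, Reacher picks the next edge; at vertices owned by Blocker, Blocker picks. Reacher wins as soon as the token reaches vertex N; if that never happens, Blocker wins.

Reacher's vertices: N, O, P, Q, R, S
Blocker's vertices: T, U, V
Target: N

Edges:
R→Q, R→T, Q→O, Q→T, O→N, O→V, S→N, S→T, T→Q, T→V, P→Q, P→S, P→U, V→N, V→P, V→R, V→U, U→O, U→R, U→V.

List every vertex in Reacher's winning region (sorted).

N, O, P, Q, R, S

A0 = {N}
A1: add {O, S} — O (Reacher) has O→N; S (Reacher) has S→N.
A2: add {P, Q} — P (Reacher) has P→S; Q (Reacher) has Q→O.
A3: add {R} — R (Reacher) has R→Q.
A4 = A3; e.g. T (Blocker) can still go to V. Fixed point.
Reacher's winning region = {N, O, P, Q, R, S}.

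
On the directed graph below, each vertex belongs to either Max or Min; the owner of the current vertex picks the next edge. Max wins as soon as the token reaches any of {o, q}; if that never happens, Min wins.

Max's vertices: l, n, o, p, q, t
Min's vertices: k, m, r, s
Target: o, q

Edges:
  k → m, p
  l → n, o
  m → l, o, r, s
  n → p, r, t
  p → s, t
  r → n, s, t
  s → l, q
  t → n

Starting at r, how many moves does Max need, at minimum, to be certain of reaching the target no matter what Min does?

6

A0 = {o, q}
A1: add {l} — l (Max) has l→o.
A2: add {s} — s (Min): all of {l, q} already in.
A3: add {p} — p (Max) has p→s.
A4: add {n} — n (Max) has n→p.
A5: add {t} — t (Max) has t→n.
A6: add {r} — r (Min): all of {n, s, t} already in.
r enters the attractor at level 6, so Max can force the target in 6 moves from there.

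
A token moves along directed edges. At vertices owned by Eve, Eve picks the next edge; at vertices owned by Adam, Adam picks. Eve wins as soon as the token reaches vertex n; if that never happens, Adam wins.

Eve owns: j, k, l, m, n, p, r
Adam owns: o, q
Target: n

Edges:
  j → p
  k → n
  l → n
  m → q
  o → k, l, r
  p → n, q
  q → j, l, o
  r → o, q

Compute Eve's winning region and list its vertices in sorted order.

j, k, l, n, p

A0 = {n}
A1: add {k, l, p} — k (Eve) has k→n; l (Eve) has l→n; p (Eve) has p→n.
A2: add {j} — j (Eve) has j→p.
A3 = A2; e.g. m (Eve) has no edge into A2. Fixed point.
Eve's winning region = {j, k, l, n, p}.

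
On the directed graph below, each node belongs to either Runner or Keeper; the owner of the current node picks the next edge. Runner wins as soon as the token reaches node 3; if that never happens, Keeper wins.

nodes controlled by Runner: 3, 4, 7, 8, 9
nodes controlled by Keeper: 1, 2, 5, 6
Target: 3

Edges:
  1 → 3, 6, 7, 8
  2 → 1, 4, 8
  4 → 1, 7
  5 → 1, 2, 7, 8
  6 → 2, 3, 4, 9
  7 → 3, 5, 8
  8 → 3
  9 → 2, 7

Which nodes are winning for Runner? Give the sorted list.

3, 4, 7, 8, 9

A0 = {3}
A1: add {7, 8} — 7 (Runner) has 7→3; 8 (Runner) has 8→3.
A2: add {4, 9} — 4 (Runner) has 4→7; 9 (Runner) has 9→7.
A3 = A2; e.g. 1 (Keeper) can still go to 6. Fixed point.
Runner's winning region = {3, 4, 7, 8, 9}.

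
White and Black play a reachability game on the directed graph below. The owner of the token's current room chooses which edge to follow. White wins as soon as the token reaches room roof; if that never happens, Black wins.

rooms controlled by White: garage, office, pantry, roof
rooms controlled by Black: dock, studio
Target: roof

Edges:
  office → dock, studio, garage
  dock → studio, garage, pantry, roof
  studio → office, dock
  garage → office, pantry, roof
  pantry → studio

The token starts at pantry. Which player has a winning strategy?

Black

A0 = {roof}
A1: add {garage} — garage (White) has garage→roof.
A2: add {office} — office (White) has office→garage.
A3 = A2; e.g. dock (Black) can still go to studio. Fixed point.
pantry never enters the attractor, so Black can avoid the target forever.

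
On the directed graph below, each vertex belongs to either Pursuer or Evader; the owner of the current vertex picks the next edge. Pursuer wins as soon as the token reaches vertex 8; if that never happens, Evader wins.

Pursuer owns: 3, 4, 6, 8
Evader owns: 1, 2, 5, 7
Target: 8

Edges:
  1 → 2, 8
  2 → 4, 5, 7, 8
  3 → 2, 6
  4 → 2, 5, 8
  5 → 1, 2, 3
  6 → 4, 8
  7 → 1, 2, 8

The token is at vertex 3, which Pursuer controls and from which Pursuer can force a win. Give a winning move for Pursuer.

6

A0 = {8}
A1: add {4, 6} — 4 (Pursuer) has 4→8; 6 (Pursuer) has 6→8.
A2: add {3} — 3 (Pursuer) has 3→6.
A3 = A2; e.g. 1 (Evader) can still go to 2. Fixed point.
From 3, successor 6 is in the attractor (rank 1); the other successor 2 is not.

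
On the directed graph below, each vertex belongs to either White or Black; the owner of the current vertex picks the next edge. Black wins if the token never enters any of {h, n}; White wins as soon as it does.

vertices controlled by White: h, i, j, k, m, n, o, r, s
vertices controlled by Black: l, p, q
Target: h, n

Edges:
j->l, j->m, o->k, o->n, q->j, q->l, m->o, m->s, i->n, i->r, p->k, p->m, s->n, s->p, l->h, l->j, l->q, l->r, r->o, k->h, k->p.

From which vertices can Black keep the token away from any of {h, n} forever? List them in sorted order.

l, q

A0 = {h, n}
A1: add {i, k, o, s} — i (White) has i→n; k (White) has k→h; o (White) has o→n; s (White) has s→n.
A2: add {m, r} — m (White) has m→o; r (White) has r→o.
A3: add {j, p} — j (White) has j→m; p (Black): all of {k, m} already in.
A4 = A3; e.g. l (Black) can still go to q. Fixed point.
White's attractor = {h, i, j, k, m, n, o, p, r, s}; Black avoids the target exactly from the complement.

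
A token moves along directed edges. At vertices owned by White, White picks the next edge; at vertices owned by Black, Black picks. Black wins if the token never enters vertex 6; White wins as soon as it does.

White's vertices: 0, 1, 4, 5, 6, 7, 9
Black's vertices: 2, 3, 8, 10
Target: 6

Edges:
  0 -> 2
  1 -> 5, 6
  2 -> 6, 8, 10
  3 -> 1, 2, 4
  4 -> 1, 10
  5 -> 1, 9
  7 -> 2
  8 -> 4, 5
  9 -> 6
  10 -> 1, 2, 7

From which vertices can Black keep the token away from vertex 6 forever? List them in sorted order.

A0 = {6}
A1: add {1, 9} — 1 (White) has 1→6; 9 (White) has 9→6.
A2: add {4, 5} — 4 (White) has 4→1; 5 (White) has 5→1.
A3: add {8} — 8 (Black): all of {4, 5} already in.
A4 = A3; e.g. 0 (White) has no edge into A3. Fixed point.
White's attractor = {1, 4, 5, 6, 8, 9}; Black avoids the target exactly from the complement.

0, 2, 3, 7, 10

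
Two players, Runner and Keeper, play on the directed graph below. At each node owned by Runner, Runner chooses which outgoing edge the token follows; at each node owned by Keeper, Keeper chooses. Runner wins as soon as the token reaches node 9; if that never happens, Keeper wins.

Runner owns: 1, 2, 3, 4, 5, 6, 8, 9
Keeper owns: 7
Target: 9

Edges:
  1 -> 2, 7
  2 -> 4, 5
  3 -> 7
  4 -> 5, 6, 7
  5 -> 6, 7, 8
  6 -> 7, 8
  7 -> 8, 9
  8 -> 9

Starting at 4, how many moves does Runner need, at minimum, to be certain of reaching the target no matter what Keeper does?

3

A0 = {9}
A1: add {8} — 8 (Runner) has 8→9.
A2: add {5, 6, 7} — 5 (Runner) has 5→8; 6 (Runner) has 6→8; 7 (Keeper): all of {8, 9} already in.
A3: add {1, 2, 3, 4} — 1 (Runner) has 1→7; 2 (Runner) has 2→5; 3 (Runner) has 3→7; 4 (Runner) has 4→5.
A3 = all vertices. Fixed point.
4 enters the attractor at level 3, so Runner can force the target in 3 moves from there.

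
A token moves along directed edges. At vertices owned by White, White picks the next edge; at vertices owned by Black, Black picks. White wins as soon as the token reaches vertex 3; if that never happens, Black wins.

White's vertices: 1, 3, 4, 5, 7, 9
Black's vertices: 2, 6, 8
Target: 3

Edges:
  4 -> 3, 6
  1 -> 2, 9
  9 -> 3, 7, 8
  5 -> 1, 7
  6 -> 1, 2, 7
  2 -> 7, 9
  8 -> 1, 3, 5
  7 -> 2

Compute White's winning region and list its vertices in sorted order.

A0 = {3}
A1: add {4, 9} — 4 (White) has 4→3; 9 (White) has 9→3.
A2: add {1} — 1 (White) has 1→9.
A3: add {5} — 5 (White) has 5→1.
A4: add {8} — 8 (Black): all of {1, 3, 5} already in.
A5 = A4; e.g. 2 (Black) can still go to 7. Fixed point.
White's winning region = {1, 3, 4, 5, 8, 9}.

1, 3, 4, 5, 8, 9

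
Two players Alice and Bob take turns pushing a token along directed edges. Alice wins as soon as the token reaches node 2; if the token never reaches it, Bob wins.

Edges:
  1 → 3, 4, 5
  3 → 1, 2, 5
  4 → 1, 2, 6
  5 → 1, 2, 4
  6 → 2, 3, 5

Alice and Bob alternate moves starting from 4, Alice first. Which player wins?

Track states (vertex, player-to-move).
A0 = {(2,Alice), (2,Bob)}
A1: add {(3,Alice), (4,Alice), (5,Alice), (6,Alice)}.
(4,Alice) ∈ A1 ⇒ Alice forces the target.

Alice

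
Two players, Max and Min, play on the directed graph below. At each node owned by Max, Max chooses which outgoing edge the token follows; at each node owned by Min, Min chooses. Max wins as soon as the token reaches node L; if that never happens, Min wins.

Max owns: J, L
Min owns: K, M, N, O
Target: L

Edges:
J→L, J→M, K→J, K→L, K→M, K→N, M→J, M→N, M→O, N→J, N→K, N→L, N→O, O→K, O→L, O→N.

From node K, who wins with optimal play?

Min

A0 = {L}
A1: add {J} — J (Max) has J→L.
A2 = A1; e.g. K (Min) can still go to M. Fixed point.
K never enters the attractor, so Min can avoid the target forever.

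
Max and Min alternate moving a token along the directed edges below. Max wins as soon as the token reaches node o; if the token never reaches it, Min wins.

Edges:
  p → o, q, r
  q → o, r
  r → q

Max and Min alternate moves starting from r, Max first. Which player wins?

Track states (vertex, player-to-move).
A0 = {(o,Max), (o,Min)}
A1: add {(p,Max), (q,Max)}.
A2: add {(r,Min)}.
A3 = A2; e.g. (p,Min) stays out. (r,Max) never enters ⇒ Min avoids the target.

Min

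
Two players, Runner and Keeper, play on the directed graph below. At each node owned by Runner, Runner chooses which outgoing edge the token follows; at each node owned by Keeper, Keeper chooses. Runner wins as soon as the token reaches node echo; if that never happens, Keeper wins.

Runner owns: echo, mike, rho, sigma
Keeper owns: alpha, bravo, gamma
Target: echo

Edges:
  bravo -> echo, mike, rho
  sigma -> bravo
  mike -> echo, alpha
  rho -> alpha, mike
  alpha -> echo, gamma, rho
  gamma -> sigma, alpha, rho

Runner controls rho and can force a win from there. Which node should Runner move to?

mike

A0 = {echo}
A1: add {mike} — mike (Runner) has mike→echo.
A2: add {rho} — rho (Runner) has rho→mike.
A3: add {bravo} — bravo (Keeper): all of {echo, mike, rho} already in.
A4: add {sigma} — sigma (Runner) has sigma→bravo.
A5 = A4; e.g. gamma (Keeper) can still go to alpha. Fixed point.
From rho, successor mike is in the attractor (rank 1); the other successor alpha is not.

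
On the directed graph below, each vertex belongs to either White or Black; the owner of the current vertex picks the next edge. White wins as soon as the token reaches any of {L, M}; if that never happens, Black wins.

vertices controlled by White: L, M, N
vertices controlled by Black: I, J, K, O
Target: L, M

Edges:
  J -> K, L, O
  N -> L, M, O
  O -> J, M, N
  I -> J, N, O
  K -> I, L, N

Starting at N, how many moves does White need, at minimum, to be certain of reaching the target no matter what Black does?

A0 = {L, M}
A1: add {N} — N (White) has N→L.
A2 = A1; e.g. I (Black) can still go to J. Fixed point.
N enters the attractor at level 1, so White can force the target in 1 move from there.

1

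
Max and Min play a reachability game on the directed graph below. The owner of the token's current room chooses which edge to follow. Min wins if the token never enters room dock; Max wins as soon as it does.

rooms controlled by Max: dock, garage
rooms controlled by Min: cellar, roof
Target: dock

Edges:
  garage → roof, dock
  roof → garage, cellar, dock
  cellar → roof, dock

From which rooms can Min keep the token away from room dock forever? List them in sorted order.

cellar, roof

A0 = {dock}
A1: add {garage} — garage (Max) has garage→dock.
A2 = A1; e.g. roof (Min) can still go to cellar. Fixed point.
Max's attractor = {dock, garage}; Min avoids the target exactly from the complement.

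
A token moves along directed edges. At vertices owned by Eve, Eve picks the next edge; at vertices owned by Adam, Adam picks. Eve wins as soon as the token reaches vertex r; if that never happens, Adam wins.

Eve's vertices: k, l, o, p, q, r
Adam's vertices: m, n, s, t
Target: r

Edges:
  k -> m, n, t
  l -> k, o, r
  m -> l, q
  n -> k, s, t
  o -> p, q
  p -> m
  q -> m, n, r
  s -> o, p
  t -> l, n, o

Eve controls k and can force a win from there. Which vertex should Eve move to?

m

A0 = {r}
A1: add {l, q} — l (Eve) has l→r; q (Eve) has q→r.
A2: add {m, o} — m (Adam): all of {l, q} already in; o (Eve) has o→q.
A3: add {k, p} — k (Eve) has k→m; p (Eve) has p→m.
A4: add {s} — s (Adam): all of {o, p} already in.
A5 = A4; e.g. n (Adam) can still go to t. Fixed point.
From k, successor m is in the attractor (rank 2); the other successors n, t are not.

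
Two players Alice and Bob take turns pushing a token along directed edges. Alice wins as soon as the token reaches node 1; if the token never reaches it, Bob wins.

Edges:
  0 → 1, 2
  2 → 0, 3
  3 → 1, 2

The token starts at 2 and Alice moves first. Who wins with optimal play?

Bob

Track states (vertex, player-to-move).
A0 = {(1,Alice), (1,Bob)}
A1: add {(0,Alice), (3,Alice)}.
A2: add {(2,Bob)}.
A3 = A2; e.g. (0,Bob) stays out. (2,Alice) never enters ⇒ Bob avoids the target.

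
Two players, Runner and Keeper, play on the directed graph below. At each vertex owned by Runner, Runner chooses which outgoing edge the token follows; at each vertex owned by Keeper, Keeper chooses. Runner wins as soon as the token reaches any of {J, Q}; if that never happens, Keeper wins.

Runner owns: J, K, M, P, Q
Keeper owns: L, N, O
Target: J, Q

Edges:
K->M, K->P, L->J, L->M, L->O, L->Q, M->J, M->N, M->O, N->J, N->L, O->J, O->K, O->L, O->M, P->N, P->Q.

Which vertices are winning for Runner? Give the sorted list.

J, K, M, P, Q

A0 = {J, Q}
A1: add {M, P} — M (Runner) has M→J; P (Runner) has P→Q.
A2: add {K} — K (Runner) has K→M.
A3 = A2; e.g. L (Keeper) can still go to O. Fixed point.
Runner's winning region = {J, K, M, P, Q}.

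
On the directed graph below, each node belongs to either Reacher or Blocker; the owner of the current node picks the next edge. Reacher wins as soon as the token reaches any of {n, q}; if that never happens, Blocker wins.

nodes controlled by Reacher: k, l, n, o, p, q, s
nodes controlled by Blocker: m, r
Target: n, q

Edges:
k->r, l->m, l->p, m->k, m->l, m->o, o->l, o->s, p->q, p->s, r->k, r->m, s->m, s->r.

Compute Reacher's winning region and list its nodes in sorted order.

A0 = {n, q}
A1: add {p} — p (Reacher) has p→q.
A2: add {l} — l (Reacher) has l→p.
A3: add {o} — o (Reacher) has o→l.
A4 = A3; e.g. k (Reacher) has no edge into A3. Fixed point.
Reacher's winning region = {l, n, o, p, q}.

l, n, o, p, q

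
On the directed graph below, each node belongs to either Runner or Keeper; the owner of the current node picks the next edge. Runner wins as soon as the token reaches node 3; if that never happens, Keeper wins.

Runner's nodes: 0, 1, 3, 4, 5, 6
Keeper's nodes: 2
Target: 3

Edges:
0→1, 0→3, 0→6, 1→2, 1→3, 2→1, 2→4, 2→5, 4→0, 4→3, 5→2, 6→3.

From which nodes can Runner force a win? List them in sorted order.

0, 1, 3, 4, 6

A0 = {3}
A1: add {0, 1, 4, 6} — 0 (Runner) has 0→3; 1 (Runner) has 1→3; 4 (Runner) has 4→3; 6 (Runner) has 6→3.
A2 = A1; e.g. 2 (Keeper) can still go to 5. Fixed point.
Runner's winning region = {0, 1, 3, 4, 6}.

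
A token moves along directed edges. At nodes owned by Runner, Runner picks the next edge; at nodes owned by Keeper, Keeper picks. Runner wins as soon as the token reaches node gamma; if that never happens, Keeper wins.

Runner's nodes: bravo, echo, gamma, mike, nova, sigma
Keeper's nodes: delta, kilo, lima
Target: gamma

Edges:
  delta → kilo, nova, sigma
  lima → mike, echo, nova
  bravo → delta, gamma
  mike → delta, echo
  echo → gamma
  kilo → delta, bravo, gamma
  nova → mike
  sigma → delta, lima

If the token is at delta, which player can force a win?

Keeper

A0 = {gamma}
A1: add {bravo, echo} — bravo (Runner) has bravo→gamma; echo (Runner) has echo→gamma.
A2: add {mike} — mike (Runner) has mike→echo.
A3: add {nova} — nova (Runner) has nova→mike.
A4: add {lima} — lima (Keeper): all of {mike, echo, nova} already in.
A5: add {sigma} — sigma (Runner) has sigma→lima.
A6 = A5; e.g. delta (Keeper) can still go to kilo. Fixed point.
delta never enters the attractor, so Keeper can avoid the target forever.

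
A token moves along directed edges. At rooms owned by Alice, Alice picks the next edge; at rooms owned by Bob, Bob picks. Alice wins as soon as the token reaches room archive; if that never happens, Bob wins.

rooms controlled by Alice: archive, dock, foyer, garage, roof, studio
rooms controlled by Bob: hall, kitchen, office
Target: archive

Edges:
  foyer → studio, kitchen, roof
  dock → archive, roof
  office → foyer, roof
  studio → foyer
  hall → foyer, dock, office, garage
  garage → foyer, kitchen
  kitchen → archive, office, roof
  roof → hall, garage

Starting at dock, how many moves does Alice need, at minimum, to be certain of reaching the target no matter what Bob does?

A0 = {archive}
A1: add {dock} — dock (Alice) has dock→archive.
A2 = A1; e.g. foyer (Alice) has no edge into A1. Fixed point.
dock enters the attractor at level 1, so Alice can force the target in 1 move from there.

1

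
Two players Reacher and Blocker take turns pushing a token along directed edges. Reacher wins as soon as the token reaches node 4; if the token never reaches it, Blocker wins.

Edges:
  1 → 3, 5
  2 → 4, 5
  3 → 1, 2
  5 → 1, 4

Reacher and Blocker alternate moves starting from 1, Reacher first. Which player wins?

Track states (vertex, player-to-move).
A0 = {(4,Reacher), (4,Blocker)}
A1: add {(2,Reacher), (5,Reacher)}.
A2: add {(2,Blocker)}.
A3: add {(3,Reacher)}.
A4: add {(1,Blocker)}.
A5 = A4; e.g. (1,Reacher) stays out. (1,Reacher) never enters ⇒ Blocker avoids the target.

Blocker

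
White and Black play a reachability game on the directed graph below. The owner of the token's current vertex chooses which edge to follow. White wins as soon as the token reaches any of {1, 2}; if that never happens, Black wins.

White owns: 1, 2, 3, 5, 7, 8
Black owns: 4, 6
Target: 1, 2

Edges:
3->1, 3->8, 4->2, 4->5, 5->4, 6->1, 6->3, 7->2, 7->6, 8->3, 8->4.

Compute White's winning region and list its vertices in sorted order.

A0 = {1, 2}
A1: add {3, 7} — 3 (White) has 3→1; 7 (White) has 7→2.
A2: add {6, 8} — 6 (Black): all of {1, 3} already in; 8 (White) has 8→3.
A3 = A2; e.g. 4 (Black) can still go to 5. Fixed point.
White's winning region = {1, 2, 3, 6, 7, 8}.

1, 2, 3, 6, 7, 8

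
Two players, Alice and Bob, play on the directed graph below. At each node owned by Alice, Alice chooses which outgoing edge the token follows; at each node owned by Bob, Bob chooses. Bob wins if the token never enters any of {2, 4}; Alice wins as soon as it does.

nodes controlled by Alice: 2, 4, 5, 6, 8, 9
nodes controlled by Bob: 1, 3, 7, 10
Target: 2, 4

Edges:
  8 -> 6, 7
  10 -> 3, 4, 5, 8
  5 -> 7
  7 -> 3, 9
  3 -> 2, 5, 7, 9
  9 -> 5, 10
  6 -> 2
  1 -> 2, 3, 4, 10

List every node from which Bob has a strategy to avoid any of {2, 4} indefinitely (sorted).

A0 = {2, 4}
A1: add {6} — 6 (Alice) has 6→2.
A2: add {8} — 8 (Alice) has 8→6.
A3 = A2; e.g. 1 (Bob) can still go to 3. Fixed point.
Alice's attractor = {2, 4, 6, 8}; Bob avoids the target exactly from the complement.

1, 3, 5, 7, 9, 10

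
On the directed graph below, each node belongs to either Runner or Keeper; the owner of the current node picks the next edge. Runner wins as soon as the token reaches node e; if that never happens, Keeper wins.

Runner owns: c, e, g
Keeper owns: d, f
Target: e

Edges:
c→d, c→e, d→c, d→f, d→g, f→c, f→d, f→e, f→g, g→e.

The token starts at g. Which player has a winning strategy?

Runner

A0 = {e}
A1: add {c, g} — c (Runner) has c→e; g (Runner) has g→e.
A2 = A1; e.g. d (Keeper) can still go to f. Fixed point.
g ∈ A1, so Runner can force the target.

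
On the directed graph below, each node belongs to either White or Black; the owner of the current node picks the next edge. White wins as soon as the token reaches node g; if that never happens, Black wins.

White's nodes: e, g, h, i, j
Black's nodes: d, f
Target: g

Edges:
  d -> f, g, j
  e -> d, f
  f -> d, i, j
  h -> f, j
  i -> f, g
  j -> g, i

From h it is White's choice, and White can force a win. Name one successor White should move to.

j

A0 = {g}
A1: add {i, j} — i (White) has i→g; j (White) has j→g.
A2: add {h} — h (White) has h→j.
A3 = A2; e.g. d (Black) can still go to f. Fixed point.
From h, successor j is in the attractor (rank 1); the other successor f is not.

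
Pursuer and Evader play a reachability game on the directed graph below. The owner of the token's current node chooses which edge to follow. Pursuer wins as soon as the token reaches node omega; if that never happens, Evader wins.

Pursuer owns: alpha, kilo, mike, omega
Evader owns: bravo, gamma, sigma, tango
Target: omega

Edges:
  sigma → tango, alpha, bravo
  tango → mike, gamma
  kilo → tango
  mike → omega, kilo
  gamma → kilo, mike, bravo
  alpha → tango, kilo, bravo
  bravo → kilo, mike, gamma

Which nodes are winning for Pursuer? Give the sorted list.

mike, omega

A0 = {omega}
A1: add {mike} — mike (Pursuer) has mike→omega.
A2 = A1; e.g. sigma (Evader) can still go to tango. Fixed point.
Pursuer's winning region = {mike, omega}.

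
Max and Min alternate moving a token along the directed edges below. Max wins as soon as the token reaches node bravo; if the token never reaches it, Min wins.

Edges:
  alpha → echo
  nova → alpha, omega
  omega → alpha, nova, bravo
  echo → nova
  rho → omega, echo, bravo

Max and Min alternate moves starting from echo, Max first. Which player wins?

Min

Track states (vertex, player-to-move).
A0 = {(bravo,Max), (bravo,Min)}
A1: add {(omega,Max), (rho,Max)}.
A2 = A1; e.g. (alpha,Max) stays out. (echo,Max) never enters ⇒ Min avoids the target.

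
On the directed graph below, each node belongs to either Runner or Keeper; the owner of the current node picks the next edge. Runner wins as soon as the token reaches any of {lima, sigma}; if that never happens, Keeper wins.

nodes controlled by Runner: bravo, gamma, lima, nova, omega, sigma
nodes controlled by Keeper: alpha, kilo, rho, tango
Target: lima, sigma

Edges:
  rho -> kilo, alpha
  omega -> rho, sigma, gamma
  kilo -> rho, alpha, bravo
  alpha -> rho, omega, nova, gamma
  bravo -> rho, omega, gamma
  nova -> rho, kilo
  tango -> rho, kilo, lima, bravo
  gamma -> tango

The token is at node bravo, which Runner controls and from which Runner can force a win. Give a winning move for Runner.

A0 = {lima, sigma}
A1: add {omega} — omega (Runner) has omega→sigma.
A2: add {bravo} — bravo (Runner) has bravo→omega.
A3 = A2; e.g. rho (Keeper) can still go to kilo. Fixed point.
From bravo, successor omega is in the attractor (rank 1); the other successors gamma, rho are not.

omega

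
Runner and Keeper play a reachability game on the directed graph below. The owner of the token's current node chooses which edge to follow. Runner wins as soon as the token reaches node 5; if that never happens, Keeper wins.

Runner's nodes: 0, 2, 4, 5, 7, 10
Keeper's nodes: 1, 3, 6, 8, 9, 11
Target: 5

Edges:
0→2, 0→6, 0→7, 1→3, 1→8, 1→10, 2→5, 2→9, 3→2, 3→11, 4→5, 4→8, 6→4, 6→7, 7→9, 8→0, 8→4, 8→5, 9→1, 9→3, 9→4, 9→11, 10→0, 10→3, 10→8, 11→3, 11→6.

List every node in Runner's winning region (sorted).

0, 2, 4, 5, 8, 10

A0 = {5}
A1: add {2, 4} — 2 (Runner) has 2→5; 4 (Runner) has 4→5.
A2: add {0} — 0 (Runner) has 0→2.
A3: add {8, 10} — 8 (Keeper): all of {0, 4, 5} already in; 10 (Runner) has 10→0.
A4 = A3; e.g. 1 (Keeper) can still go to 3. Fixed point.
Runner's winning region = {0, 2, 4, 5, 8, 10}.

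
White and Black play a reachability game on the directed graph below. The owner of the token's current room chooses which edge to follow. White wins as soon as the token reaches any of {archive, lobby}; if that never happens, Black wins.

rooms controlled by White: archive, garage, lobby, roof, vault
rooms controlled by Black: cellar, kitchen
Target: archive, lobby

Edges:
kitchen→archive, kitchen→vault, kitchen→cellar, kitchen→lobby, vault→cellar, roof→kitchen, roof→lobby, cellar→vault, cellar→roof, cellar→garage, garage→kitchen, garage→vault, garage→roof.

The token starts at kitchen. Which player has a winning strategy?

A0 = {archive, lobby}
A1: add {roof} — roof (White) has roof→lobby.
A2: add {garage} — garage (White) has garage→roof.
A3 = A2; e.g. kitchen (Black) can still go to vault. Fixed point.
kitchen never enters the attractor, so Black can avoid the target forever.

Black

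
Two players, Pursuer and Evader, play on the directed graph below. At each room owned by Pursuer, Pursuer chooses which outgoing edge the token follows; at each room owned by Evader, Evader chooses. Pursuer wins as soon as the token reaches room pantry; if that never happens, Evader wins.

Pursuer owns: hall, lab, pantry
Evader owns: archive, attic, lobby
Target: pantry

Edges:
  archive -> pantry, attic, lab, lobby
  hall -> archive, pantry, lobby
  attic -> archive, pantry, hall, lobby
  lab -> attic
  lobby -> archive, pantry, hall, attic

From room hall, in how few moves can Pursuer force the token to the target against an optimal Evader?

1

A0 = {pantry}
A1: add {hall} — hall (Pursuer) has hall→pantry.
A2 = A1; e.g. archive (Evader) can still go to attic. Fixed point.
hall enters the attractor at level 1, so Pursuer can force the target in 1 move from there.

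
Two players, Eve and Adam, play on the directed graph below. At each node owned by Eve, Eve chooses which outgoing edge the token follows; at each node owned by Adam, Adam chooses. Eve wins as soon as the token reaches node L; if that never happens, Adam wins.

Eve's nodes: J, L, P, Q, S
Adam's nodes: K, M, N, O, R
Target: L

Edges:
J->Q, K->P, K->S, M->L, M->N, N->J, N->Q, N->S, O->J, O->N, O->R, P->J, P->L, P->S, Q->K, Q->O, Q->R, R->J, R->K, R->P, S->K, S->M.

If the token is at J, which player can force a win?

A0 = {L}
A1: add {P} — P (Eve) has P→L.
A2 = A1; e.g. J (Eve) has no edge into A1. Fixed point.
J never enters the attractor, so Adam can avoid the target forever.

Adam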